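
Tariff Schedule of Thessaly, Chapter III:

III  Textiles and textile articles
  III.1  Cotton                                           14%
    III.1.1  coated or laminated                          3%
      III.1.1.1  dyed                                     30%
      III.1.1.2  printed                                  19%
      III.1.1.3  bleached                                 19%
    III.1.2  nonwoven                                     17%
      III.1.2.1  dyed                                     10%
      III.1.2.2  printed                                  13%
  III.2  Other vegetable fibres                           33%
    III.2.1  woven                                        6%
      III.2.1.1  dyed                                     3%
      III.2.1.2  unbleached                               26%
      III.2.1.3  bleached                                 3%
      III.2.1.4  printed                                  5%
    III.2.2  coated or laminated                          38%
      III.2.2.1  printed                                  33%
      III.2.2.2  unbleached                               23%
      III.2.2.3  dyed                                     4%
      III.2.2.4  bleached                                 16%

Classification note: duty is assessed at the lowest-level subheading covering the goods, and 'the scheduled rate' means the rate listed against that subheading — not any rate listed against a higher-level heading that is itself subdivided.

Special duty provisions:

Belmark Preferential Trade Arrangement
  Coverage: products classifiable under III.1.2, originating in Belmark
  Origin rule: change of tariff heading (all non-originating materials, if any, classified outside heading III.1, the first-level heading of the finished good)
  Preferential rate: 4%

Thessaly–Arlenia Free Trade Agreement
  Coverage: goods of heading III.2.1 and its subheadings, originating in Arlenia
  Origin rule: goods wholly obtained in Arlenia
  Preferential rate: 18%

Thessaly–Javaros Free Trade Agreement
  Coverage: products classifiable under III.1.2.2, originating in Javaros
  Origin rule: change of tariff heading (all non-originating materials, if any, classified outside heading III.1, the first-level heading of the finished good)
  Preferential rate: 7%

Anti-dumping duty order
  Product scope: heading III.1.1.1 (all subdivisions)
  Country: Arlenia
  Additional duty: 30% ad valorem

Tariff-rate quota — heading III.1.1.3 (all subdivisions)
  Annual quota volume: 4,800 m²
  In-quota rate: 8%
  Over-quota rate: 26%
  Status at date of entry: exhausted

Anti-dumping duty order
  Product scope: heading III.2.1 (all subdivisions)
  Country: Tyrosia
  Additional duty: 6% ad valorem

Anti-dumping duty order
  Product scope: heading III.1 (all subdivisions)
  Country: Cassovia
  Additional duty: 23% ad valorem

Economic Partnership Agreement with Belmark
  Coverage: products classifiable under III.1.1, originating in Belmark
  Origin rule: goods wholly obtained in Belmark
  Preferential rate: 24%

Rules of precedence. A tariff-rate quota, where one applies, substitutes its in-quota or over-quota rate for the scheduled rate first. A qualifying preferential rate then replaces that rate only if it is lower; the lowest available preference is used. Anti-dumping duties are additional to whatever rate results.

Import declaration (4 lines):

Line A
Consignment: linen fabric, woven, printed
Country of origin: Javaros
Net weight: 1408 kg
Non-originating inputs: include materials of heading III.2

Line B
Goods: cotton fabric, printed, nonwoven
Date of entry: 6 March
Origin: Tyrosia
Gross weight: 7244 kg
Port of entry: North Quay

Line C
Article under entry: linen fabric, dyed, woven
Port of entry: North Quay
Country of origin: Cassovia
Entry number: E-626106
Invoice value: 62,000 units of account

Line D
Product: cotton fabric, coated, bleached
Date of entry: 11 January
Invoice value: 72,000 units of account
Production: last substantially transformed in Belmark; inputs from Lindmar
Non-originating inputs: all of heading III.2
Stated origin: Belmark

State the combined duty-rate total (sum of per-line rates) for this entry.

Line A: linen → III.2; woven → III.2.1; printed → III.2.1.4. Scheduled 5%. Javaros agreement on III.1.2.2: III.2.1.4 not covered. → 5%.
Line B: cotton → III.1; nonwoven → III.1.2; printed → III.1.2.2. Scheduled 13%. No special measure applies. → 13%.
Line C: linen → III.2; woven → III.2.1; dyed → III.2.1.1. Scheduled 3%. No special measure applies. → 3%.
Line D: cotton → III.1; coated → III.1.1; bleached → III.1.1.3. Scheduled 19%. quota on III.1.1.3 exhausted → over-quota 26%; Belmark agreement on III.1.2: III.1.1.3 not covered; Belmark agreement on III.1.1: not wholly obtained. → 26%.
Sum: 5% + 13% + 3% + 26% = 47%.

47%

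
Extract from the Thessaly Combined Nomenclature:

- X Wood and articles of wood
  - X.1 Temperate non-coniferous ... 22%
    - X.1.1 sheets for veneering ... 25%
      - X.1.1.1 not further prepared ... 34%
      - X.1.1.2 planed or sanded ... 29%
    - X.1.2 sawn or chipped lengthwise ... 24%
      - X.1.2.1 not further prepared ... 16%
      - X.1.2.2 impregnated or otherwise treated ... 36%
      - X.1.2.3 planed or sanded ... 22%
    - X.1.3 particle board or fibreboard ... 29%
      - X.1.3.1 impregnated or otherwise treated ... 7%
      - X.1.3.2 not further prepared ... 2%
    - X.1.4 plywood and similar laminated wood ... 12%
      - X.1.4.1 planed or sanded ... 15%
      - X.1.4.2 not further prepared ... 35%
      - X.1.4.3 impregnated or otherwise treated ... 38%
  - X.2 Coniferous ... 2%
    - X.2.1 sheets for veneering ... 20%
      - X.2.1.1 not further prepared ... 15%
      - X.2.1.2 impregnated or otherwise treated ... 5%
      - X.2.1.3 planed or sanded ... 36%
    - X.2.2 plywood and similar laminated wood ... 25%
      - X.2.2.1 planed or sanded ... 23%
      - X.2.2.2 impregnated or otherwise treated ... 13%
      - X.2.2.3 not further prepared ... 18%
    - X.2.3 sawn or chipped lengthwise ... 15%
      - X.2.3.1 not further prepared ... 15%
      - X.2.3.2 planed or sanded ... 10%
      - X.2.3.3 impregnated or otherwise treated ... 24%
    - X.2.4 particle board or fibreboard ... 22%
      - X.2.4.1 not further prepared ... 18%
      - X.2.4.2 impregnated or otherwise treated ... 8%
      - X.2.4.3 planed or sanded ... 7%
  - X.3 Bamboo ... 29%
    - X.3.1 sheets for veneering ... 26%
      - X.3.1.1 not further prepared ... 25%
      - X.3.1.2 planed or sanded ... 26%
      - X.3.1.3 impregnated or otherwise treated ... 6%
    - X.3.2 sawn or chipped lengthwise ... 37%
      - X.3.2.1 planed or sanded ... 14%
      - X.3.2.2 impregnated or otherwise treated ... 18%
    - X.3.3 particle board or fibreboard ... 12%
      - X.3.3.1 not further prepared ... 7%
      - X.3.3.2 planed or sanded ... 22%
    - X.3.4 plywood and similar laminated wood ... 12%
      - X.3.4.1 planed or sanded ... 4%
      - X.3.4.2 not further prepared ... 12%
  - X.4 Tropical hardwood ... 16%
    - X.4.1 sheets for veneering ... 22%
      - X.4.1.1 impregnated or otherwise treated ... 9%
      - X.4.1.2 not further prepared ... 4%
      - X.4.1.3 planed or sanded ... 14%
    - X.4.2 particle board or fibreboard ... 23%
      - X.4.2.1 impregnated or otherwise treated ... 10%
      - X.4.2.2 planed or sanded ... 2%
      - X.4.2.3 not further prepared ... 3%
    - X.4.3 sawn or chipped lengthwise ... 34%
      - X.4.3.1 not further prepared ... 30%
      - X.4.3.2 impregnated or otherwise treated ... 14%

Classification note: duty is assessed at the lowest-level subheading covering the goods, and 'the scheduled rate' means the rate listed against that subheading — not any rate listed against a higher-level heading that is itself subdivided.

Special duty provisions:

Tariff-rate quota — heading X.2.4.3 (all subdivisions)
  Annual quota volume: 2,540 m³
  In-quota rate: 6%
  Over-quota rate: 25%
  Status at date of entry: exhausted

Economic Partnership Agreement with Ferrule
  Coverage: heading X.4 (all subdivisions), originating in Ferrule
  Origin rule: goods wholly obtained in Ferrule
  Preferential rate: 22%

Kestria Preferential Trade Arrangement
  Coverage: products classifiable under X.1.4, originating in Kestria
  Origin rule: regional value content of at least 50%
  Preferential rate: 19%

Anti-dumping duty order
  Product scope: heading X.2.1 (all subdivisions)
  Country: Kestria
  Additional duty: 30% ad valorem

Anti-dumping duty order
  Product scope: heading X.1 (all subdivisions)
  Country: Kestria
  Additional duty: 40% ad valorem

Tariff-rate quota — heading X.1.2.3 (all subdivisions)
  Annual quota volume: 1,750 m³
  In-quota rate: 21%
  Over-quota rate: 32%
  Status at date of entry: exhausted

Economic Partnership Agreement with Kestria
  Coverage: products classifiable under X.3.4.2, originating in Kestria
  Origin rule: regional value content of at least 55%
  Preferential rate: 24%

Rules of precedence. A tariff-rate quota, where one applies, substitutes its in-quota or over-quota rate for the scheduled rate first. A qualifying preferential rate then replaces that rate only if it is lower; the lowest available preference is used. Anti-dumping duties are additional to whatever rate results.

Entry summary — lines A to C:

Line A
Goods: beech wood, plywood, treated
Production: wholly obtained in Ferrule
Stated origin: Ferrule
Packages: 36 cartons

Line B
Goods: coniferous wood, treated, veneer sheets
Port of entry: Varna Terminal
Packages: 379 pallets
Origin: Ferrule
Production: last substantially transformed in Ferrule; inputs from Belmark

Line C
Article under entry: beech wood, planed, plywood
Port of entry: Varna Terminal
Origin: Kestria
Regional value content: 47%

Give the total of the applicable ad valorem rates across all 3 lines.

98%

Line A: beech → X.1; plywood → X.1.4; treated → X.1.4.3. Scheduled 38%. Ferrule agreement on X.4: X.1.4.3 not covered. → 38%.
Line B: coniferous → X.2; veneer sheets → X.2.1; treated → X.2.1.2. Scheduled 5%. Ferrule agreement on X.4: X.2.1.2 not covered. → 5%.
Line C: beech → X.1; plywood → X.1.4; planed → X.1.4.1. Scheduled 15%. Kestria agreement on X.1.4: RVC < 50%; Kestria agreement on X.3.4.2: X.1.4.1 not covered; anti-dumping (Kestria, X.1): +40%; total 15% + 40% = 55%. → 55%.
Sum: 38% + 5% + 55% = 98%.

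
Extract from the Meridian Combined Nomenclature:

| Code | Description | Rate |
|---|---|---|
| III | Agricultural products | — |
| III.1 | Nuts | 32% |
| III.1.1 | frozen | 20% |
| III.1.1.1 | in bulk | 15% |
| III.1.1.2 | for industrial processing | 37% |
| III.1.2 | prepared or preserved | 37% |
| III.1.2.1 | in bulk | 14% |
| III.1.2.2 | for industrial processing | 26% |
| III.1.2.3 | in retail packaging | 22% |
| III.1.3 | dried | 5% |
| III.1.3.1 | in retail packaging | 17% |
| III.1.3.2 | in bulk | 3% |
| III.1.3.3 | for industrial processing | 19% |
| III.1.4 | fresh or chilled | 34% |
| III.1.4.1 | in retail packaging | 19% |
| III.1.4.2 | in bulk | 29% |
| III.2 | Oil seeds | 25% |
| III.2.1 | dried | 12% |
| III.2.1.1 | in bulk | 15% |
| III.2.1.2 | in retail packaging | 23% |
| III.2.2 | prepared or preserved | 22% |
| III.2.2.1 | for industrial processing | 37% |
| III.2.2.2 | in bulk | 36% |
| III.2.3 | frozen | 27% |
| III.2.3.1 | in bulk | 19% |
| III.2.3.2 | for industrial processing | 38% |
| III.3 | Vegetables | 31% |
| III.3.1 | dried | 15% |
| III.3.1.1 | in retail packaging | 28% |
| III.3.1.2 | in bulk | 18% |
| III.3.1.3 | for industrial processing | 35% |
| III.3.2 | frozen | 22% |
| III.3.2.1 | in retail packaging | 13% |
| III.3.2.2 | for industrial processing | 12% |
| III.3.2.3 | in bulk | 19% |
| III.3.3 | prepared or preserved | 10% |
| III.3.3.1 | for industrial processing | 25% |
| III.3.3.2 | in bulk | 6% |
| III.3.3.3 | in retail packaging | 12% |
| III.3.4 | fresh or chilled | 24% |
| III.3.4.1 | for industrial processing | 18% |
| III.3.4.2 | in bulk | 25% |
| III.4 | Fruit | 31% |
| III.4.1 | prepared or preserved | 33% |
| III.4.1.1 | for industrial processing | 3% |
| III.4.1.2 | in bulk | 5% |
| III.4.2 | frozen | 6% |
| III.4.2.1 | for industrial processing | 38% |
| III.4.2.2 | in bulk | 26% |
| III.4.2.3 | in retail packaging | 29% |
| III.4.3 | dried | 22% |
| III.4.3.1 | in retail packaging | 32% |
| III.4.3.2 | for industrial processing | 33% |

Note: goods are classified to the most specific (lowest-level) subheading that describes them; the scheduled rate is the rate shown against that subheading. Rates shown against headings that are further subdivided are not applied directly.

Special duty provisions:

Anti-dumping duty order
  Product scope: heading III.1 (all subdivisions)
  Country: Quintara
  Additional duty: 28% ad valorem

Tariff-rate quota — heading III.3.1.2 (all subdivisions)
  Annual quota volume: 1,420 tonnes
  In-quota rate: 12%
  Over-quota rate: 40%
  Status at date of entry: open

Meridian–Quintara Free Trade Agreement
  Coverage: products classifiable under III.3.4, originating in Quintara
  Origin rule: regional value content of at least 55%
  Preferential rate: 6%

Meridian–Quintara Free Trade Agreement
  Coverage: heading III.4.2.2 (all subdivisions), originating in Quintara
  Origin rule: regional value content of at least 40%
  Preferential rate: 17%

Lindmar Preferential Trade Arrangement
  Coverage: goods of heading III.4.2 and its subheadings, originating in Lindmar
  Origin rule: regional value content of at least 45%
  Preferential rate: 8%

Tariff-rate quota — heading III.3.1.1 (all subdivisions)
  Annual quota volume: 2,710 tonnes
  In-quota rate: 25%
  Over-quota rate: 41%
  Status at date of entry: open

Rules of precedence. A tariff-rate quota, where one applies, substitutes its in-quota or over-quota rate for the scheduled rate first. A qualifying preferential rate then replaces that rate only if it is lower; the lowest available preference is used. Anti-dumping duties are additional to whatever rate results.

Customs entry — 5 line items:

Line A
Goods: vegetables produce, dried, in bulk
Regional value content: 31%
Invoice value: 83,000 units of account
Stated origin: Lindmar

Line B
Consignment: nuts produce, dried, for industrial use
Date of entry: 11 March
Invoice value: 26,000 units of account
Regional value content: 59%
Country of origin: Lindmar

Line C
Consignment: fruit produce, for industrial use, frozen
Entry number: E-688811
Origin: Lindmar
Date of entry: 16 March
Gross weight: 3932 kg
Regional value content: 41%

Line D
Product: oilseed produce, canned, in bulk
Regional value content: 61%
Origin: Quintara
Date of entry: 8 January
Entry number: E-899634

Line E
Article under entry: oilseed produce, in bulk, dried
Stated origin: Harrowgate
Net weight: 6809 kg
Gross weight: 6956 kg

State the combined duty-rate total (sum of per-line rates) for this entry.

Line A: vegetables → III.3; dried → III.3.1; in bulk → III.3.1.2. Scheduled 18%. quota on III.3.1.2 open → in-quota 12%; Lindmar agreement on III.4.2: III.3.1.2 not covered. → 12%.
Line B: nuts → III.1; dried → III.1.3; for industrial use → III.1.3.3. Scheduled 19%. Lindmar agreement on III.4.2: III.1.3.3 not covered. → 19%.
Line C: fruit → III.4; frozen → III.4.2; for industrial use → III.4.2.1. Scheduled 38%. Lindmar agreement on III.4.2: RVC < 45%. → 38%.
Line D: oilseed → III.2; canned → III.2.2; in bulk → III.2.2.2. Scheduled 36%. Quintara agreement on III.3.4: III.2.2.2 not covered; Quintara agreement on III.4.2.2: III.2.2.2 not covered. → 36%.
Line E: oilseed → III.2; dried → III.2.1; in bulk → III.2.1.1. Scheduled 15%. No special measure applies. → 15%.
Sum: 12% + 19% + 38% + 36% + 15% = 120%.

120%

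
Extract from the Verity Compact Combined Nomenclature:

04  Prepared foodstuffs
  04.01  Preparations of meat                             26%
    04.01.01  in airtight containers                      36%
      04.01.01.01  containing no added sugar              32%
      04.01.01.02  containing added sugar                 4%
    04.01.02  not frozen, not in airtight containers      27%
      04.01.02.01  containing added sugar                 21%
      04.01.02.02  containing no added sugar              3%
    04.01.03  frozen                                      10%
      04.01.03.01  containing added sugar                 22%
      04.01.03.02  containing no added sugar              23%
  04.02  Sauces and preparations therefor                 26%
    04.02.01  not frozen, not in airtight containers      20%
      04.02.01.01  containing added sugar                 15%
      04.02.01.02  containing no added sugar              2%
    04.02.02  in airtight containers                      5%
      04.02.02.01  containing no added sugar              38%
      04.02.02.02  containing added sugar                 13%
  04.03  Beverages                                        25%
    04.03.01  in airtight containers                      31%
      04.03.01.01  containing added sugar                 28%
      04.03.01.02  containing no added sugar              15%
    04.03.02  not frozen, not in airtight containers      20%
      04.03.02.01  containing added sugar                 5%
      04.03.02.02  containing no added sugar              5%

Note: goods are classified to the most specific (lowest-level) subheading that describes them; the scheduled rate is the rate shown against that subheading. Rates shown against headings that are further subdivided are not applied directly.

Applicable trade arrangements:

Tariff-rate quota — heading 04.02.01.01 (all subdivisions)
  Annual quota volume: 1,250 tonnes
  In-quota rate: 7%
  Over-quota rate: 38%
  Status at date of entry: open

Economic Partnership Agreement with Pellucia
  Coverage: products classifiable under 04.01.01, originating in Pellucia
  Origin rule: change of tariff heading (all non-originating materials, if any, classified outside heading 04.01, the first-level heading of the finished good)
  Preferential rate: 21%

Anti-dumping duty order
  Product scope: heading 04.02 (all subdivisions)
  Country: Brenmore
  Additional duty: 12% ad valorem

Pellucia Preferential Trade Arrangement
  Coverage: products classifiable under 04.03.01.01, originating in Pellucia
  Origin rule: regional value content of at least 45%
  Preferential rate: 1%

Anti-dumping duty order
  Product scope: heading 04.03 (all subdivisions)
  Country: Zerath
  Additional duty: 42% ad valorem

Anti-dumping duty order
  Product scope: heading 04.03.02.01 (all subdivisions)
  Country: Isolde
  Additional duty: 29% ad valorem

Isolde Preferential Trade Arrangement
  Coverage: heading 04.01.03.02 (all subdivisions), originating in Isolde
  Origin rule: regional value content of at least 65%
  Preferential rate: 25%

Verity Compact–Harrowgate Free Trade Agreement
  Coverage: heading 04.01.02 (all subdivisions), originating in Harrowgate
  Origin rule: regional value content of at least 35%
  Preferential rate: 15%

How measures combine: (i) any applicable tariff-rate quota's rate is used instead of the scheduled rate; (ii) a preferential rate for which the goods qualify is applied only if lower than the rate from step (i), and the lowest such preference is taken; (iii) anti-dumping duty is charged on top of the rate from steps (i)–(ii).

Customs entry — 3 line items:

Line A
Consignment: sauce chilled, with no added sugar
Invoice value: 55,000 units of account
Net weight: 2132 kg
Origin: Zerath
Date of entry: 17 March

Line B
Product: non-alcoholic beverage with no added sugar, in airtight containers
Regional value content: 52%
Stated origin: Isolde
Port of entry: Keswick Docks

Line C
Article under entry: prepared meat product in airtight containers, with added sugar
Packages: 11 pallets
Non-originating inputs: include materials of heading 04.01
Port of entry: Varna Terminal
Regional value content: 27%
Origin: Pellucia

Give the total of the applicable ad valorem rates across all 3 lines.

21%

Line A: sauce → 04.02; chilled → 04.02.01; with no added sugar → 04.02.01.02. Scheduled 2%. No special measure applies. → 2%.
Line B: non-alcoholic beverage → 04.03; in airtight containers → 04.03.01; with no added sugar → 04.03.01.02. Scheduled 15%. Isolde agreement on 04.01.03.02: 04.03.01.02 not covered. → 15%.
Line C: prepared meat product → 04.01; in airtight containers → 04.01.01; with added sugar → 04.01.01.02. Scheduled 4%. Pellucia agreement on 04.01.01: CTH not met; Pellucia agreement on 04.03.01.01: 04.01.01.02 not covered. → 4%.
Sum: 2% + 15% + 4% = 21%.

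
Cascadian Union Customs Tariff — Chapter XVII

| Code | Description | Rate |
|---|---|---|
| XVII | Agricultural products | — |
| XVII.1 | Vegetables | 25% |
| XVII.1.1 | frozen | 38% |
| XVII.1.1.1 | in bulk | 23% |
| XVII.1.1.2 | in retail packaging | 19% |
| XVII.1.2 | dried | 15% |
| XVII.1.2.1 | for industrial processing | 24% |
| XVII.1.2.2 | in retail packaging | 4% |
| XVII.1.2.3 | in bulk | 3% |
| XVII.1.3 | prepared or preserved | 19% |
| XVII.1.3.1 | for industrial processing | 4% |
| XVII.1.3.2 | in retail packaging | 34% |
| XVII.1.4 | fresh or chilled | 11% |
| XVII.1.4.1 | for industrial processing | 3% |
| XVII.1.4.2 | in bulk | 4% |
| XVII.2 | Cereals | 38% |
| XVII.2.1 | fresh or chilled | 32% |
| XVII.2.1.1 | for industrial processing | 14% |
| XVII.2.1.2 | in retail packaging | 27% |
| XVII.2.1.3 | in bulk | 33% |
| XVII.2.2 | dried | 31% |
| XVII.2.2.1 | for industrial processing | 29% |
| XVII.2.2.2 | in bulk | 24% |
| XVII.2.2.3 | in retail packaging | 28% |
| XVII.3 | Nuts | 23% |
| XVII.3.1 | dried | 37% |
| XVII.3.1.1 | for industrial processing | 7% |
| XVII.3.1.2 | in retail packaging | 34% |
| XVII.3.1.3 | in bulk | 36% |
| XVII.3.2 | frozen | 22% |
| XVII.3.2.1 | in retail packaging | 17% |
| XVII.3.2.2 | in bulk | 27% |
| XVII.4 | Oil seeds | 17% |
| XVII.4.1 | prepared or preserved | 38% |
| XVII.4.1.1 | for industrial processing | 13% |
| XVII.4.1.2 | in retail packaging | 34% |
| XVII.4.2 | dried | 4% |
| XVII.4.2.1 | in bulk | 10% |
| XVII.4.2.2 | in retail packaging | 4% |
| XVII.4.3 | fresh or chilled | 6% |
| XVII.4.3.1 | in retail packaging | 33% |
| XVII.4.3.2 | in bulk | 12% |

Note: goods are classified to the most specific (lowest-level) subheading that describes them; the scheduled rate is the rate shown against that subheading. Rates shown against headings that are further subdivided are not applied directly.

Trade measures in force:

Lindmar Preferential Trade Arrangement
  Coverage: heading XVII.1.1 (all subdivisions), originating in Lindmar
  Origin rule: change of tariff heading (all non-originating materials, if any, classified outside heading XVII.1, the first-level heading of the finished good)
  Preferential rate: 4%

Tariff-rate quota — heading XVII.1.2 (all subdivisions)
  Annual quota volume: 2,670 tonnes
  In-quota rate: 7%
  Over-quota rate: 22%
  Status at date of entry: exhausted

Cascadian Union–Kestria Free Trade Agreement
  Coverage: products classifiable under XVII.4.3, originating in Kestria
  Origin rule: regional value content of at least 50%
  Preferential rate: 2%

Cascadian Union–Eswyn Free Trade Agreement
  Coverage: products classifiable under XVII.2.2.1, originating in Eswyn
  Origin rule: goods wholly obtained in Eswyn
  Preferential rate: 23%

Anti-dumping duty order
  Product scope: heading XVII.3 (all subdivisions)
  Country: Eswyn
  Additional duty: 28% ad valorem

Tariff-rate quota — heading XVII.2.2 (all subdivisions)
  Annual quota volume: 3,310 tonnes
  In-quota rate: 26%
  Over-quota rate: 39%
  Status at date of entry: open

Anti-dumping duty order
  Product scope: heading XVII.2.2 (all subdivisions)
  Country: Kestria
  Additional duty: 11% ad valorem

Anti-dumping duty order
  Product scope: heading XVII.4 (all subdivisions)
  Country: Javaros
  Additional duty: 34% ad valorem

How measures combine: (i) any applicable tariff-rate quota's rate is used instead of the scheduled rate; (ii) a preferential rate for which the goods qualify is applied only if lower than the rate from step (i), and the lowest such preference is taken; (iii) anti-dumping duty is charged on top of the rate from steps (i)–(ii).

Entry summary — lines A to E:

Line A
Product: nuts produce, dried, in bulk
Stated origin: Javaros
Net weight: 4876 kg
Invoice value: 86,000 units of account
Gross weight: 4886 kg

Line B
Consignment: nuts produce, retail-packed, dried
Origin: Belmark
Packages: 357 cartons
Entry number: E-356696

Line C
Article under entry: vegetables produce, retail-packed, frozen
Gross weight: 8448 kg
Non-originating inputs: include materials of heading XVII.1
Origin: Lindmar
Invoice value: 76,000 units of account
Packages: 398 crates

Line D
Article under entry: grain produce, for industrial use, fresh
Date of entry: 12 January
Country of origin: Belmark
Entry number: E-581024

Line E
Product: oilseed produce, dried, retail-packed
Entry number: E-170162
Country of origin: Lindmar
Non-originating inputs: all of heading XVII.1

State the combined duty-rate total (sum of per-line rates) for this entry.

107%

Line A: nuts → XVII.3; dried → XVII.3.1; in bulk → XVII.3.1.3. Scheduled 36%. No special measure applies. → 36%.
Line B: nuts → XVII.3; dried → XVII.3.1; retail-packed → XVII.3.1.2. Scheduled 34%. No special measure applies. → 34%.
Line C: vegetables → XVII.1; frozen → XVII.1.1; retail-packed → XVII.1.1.2. Scheduled 19%. Lindmar agreement on XVII.1.1: CTH not met. → 19%.
Line D: grain → XVII.2; fresh → XVII.2.1; for industrial use → XVII.2.1.1. Scheduled 14%. No special measure applies. → 14%.
Line E: oilseed → XVII.4; dried → XVII.4.2; retail-packed → XVII.4.2.2. Scheduled 4%. Lindmar agreement on XVII.1.1: XVII.4.2.2 not covered. → 4%.
Sum: 36% + 34% + 19% + 14% + 4% = 107%.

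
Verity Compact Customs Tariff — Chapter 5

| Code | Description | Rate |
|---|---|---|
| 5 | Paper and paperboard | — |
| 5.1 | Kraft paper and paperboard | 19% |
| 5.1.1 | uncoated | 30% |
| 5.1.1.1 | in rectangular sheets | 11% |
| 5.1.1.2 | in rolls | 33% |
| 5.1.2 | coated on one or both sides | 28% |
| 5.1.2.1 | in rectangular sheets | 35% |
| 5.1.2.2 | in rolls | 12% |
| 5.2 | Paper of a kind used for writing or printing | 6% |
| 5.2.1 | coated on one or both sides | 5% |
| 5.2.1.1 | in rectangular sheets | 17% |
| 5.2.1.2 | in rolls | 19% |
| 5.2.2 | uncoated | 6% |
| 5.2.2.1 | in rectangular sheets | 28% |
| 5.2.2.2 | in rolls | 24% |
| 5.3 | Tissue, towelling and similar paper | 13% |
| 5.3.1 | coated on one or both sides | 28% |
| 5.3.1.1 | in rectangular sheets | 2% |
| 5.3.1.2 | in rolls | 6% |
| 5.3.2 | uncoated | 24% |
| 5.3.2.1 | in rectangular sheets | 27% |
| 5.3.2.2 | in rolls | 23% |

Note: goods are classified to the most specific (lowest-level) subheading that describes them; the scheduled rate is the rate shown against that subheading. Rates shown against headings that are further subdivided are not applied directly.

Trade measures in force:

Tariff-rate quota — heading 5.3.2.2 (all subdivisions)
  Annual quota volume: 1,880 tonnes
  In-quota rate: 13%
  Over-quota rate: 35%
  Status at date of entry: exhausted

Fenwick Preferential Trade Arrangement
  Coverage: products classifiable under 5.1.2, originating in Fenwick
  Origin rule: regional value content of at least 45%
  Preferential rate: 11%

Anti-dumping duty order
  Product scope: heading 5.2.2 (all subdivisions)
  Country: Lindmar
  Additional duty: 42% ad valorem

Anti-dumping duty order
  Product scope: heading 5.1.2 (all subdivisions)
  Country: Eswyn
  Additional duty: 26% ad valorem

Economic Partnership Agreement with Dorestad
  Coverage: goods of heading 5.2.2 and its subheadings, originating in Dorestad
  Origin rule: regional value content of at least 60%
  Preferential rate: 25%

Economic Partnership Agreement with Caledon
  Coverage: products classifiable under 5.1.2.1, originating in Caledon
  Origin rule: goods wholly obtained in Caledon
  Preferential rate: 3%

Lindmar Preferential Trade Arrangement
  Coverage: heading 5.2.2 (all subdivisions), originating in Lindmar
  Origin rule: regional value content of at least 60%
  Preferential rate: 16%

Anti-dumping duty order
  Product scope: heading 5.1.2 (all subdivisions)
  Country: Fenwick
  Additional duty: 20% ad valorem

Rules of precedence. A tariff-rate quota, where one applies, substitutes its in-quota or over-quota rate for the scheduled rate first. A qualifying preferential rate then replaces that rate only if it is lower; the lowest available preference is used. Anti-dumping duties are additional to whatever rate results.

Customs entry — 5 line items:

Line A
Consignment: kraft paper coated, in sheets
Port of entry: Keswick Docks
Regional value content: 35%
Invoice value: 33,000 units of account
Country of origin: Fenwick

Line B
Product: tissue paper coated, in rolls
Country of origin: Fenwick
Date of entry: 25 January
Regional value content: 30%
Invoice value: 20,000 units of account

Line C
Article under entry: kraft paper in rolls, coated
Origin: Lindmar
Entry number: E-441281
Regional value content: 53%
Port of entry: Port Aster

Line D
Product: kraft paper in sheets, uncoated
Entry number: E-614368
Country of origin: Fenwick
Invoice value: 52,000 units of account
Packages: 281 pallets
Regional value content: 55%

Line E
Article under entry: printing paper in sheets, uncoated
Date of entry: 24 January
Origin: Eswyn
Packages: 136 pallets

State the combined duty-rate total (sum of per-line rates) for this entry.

112%

Line A: kraft paper → 5.1; coated → 5.1.2; in sheets → 5.1.2.1. Scheduled 35%. Fenwick agreement on 5.1.2: RVC < 45%; anti-dumping (Fenwick, 5.1.2): +20%; total 35% + 20% = 55%. → 55%.
Line B: tissue paper → 5.3; coated → 5.3.1; in rolls → 5.3.1.2. Scheduled 6%. Fenwick agreement on 5.1.2: 5.3.1.2 not covered. → 6%.
Line C: kraft paper → 5.1; coated → 5.1.2; in rolls → 5.1.2.2. Scheduled 12%. Lindmar agreement on 5.2.2: 5.1.2.2 not covered. → 12%.
Line D: kraft paper → 5.1; uncoated → 5.1.1; in sheets → 5.1.1.1. Scheduled 11%. Fenwick agreement on 5.1.2: 5.1.1.1 not covered. → 11%.
Line E: printing paper → 5.2; uncoated → 5.2.2; in sheets → 5.2.2.1. Scheduled 28%. No special measure applies. → 28%.
Sum: 55% + 6% + 12% + 11% + 28% = 112%.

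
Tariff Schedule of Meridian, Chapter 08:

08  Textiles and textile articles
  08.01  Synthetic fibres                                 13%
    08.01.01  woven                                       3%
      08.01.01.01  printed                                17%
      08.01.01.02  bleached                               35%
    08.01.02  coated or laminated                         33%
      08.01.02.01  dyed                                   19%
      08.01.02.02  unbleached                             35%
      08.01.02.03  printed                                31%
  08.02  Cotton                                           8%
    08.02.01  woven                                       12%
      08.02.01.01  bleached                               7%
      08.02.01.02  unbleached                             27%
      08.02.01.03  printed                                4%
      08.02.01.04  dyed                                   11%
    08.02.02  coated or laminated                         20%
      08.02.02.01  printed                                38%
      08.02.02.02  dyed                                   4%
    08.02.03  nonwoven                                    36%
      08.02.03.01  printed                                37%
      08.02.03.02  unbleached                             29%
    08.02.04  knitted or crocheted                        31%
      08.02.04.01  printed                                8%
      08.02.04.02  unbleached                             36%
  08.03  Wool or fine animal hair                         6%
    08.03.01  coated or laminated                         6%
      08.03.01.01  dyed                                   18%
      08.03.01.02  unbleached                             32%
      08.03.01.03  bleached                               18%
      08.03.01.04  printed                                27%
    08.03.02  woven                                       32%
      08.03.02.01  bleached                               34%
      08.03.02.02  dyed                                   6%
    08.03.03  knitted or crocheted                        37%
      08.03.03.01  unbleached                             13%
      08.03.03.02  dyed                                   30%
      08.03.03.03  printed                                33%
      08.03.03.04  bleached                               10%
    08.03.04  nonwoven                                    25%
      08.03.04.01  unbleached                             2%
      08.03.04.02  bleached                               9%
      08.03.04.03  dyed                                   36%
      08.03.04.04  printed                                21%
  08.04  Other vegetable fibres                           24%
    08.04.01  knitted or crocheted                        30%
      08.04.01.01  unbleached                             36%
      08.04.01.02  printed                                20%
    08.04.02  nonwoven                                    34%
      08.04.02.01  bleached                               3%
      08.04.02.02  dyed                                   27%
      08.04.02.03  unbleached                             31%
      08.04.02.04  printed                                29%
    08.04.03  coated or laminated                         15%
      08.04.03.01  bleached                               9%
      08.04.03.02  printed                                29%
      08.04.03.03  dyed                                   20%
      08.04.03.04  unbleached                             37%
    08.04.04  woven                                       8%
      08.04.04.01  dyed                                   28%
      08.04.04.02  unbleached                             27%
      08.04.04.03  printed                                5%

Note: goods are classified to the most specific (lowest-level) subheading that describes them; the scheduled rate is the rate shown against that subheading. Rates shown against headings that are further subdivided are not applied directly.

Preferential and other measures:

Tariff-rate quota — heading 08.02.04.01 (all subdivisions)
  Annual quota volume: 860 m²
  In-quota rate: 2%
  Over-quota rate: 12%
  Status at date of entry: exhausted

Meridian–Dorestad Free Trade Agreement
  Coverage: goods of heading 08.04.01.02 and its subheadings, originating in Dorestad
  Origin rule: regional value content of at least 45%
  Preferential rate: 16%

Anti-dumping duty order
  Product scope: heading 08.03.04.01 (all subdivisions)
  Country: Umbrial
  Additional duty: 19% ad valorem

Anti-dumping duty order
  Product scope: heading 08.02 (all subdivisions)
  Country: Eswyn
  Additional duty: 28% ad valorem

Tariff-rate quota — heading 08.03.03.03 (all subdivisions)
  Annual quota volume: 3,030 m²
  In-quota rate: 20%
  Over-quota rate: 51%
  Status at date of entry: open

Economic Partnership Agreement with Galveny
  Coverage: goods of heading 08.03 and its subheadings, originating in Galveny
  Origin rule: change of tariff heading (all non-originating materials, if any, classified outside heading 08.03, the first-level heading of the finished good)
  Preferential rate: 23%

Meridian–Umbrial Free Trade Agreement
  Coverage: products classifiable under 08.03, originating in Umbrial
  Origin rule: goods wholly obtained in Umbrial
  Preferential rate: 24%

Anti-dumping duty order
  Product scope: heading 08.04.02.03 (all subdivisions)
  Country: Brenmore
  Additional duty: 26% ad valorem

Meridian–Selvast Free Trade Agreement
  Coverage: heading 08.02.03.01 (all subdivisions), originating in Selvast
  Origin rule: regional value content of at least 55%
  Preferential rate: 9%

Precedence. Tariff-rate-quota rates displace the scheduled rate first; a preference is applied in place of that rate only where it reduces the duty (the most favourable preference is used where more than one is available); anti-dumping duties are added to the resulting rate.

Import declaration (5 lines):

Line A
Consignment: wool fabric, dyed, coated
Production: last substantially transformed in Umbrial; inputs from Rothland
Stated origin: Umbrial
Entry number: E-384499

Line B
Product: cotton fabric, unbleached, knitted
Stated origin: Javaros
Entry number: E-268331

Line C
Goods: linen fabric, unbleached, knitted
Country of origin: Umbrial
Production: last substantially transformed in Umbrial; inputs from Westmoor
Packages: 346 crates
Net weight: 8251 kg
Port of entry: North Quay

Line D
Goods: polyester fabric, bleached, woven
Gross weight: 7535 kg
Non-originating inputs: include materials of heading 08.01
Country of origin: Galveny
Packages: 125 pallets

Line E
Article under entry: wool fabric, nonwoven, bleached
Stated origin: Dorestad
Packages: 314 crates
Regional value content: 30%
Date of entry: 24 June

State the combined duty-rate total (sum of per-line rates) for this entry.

Line A: wool → 08.03; coated → 08.03.01; dyed → 08.03.01.01. Scheduled 18%. Umbrial agreement on 08.03: not wholly obtained. → 18%.
Line B: cotton → 08.02; knitted → 08.02.04; unbleached → 08.02.04.02. Scheduled 36%. No special measure applies. → 36%.
Line C: linen → 08.04; knitted → 08.04.01; unbleached → 08.04.01.01. Scheduled 36%. Umbrial agreement on 08.03: 08.04.01.01 not covered. → 36%.
Line D: polyester → 08.01; woven → 08.01.01; bleached → 08.01.01.02. Scheduled 35%. Galveny agreement on 08.03: 08.01.01.02 not covered. → 35%.
Line E: wool → 08.03; nonwoven → 08.03.04; bleached → 08.03.04.02. Scheduled 9%. Dorestad agreement on 08.04.01.02: 08.03.04.02 not covered. → 9%.
Sum: 18% + 36% + 36% + 35% + 9% = 134%.

134%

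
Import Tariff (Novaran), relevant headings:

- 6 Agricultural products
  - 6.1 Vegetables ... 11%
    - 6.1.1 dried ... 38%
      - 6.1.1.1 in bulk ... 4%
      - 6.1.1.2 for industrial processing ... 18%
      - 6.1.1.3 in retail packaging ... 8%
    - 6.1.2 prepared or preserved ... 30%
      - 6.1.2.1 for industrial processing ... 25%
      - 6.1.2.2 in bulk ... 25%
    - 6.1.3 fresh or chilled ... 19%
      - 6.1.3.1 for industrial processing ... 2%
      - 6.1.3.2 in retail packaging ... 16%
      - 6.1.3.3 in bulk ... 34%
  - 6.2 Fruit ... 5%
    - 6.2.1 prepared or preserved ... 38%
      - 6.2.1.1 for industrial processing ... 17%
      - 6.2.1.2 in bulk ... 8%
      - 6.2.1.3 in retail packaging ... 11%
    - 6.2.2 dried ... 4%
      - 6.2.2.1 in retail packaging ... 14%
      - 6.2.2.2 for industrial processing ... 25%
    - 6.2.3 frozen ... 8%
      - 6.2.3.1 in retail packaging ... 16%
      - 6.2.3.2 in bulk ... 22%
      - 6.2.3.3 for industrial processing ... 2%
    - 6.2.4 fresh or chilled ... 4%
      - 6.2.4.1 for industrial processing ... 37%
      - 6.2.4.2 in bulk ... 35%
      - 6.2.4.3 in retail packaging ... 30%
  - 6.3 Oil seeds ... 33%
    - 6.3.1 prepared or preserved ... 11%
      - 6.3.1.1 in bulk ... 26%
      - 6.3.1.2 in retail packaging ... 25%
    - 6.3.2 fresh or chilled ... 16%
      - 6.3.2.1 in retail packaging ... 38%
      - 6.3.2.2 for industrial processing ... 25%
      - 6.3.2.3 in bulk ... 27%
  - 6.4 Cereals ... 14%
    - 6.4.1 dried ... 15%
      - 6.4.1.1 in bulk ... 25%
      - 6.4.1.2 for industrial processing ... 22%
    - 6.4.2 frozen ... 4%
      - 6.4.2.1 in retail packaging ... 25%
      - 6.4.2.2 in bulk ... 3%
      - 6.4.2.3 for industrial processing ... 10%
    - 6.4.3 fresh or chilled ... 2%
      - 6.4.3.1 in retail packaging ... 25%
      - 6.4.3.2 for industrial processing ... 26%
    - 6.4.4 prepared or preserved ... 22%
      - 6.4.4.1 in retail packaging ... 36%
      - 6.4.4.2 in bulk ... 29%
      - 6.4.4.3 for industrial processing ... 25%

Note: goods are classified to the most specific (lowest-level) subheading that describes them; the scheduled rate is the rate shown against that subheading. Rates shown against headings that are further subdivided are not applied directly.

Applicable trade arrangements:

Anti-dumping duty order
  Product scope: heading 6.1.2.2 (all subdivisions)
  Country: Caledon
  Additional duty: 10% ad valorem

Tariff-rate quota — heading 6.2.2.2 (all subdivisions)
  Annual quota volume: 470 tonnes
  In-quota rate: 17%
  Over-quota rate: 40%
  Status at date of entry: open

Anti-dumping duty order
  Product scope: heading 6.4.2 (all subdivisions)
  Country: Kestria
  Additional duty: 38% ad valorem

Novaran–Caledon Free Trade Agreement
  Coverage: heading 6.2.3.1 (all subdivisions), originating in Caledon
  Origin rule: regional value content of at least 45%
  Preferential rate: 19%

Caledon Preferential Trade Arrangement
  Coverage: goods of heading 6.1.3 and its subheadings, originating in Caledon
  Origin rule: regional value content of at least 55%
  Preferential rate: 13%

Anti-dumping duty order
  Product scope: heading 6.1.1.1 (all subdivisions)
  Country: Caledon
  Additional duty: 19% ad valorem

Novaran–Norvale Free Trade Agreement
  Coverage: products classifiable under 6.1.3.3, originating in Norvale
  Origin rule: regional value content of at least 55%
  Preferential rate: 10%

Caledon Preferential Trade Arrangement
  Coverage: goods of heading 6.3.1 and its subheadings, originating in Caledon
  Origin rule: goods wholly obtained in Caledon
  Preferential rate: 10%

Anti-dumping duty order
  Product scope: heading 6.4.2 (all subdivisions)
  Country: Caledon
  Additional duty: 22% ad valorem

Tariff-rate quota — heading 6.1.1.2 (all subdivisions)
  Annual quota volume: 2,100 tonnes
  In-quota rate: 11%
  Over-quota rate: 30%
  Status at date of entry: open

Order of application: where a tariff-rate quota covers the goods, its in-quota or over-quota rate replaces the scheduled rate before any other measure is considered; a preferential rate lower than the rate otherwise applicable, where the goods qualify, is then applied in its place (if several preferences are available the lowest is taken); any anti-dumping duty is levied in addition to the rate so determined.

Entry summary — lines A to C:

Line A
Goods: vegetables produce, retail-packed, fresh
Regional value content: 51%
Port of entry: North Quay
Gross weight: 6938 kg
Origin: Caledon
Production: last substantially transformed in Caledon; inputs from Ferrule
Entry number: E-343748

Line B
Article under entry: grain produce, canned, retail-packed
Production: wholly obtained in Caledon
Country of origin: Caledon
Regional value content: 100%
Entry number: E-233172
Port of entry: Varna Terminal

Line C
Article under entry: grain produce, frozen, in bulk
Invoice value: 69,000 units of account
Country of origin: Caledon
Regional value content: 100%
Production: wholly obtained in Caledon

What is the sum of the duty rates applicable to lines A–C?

77%

Line A: vegetables → 6.1; fresh → 6.1.3; retail-packed → 6.1.3.2. Scheduled 16%. Caledon agreement on 6.2.3.1: 6.1.3.2 not covered; Caledon agreement on 6.1.3: RVC < 55%; Caledon agreement on 6.3.1: 6.1.3.2 not covered. → 16%.
Line B: grain → 6.4; canned → 6.4.4; retail-packed → 6.4.4.1. Scheduled 36%. Caledon agreement on 6.2.3.1: 6.4.4.1 not covered; Caledon agreement on 6.1.3: 6.4.4.1 not covered; Caledon agreement on 6.3.1: 6.4.4.1 not covered. → 36%.
Line C: grain → 6.4; frozen → 6.4.2; in bulk → 6.4.2.2. Scheduled 3%. Caledon agreement on 6.2.3.1: 6.4.2.2 not covered; Caledon agreement on 6.1.3: 6.4.2.2 not covered; Caledon agreement on 6.3.1: 6.4.2.2 not covered; anti-dumping (Caledon, 6.4.2): +22%; total 3% + 22% = 25%. → 25%.
Sum: 16% + 36% + 25% = 77%.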